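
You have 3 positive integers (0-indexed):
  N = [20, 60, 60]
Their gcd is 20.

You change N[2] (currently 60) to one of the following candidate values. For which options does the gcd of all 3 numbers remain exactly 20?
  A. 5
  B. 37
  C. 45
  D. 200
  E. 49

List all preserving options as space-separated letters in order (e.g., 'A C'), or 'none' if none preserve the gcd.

Old gcd = 20; gcd of others (without N[2]) = 20
New gcd for candidate v: gcd(20, v). Preserves old gcd iff gcd(20, v) = 20.
  Option A: v=5, gcd(20,5)=5 -> changes
  Option B: v=37, gcd(20,37)=1 -> changes
  Option C: v=45, gcd(20,45)=5 -> changes
  Option D: v=200, gcd(20,200)=20 -> preserves
  Option E: v=49, gcd(20,49)=1 -> changes

Answer: D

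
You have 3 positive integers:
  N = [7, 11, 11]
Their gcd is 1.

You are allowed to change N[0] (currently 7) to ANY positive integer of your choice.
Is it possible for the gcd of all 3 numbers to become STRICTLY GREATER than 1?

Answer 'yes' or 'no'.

Answer: yes

Derivation:
Current gcd = 1
gcd of all OTHER numbers (without N[0]=7): gcd([11, 11]) = 11
The new gcd after any change is gcd(11, new_value).
This can be at most 11.
Since 11 > old gcd 1, the gcd CAN increase (e.g., set N[0] = 11).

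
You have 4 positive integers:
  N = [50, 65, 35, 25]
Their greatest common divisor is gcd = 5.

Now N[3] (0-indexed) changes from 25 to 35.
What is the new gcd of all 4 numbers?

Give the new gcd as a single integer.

Answer: 5

Derivation:
Numbers: [50, 65, 35, 25], gcd = 5
Change: index 3, 25 -> 35
gcd of the OTHER numbers (without index 3): gcd([50, 65, 35]) = 5
New gcd = gcd(g_others, new_val) = gcd(5, 35) = 5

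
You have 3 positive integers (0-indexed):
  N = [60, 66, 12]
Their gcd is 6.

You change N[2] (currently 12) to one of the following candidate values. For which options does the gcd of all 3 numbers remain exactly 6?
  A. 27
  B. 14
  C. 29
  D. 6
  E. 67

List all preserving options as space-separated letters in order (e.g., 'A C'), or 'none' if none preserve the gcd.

Old gcd = 6; gcd of others (without N[2]) = 6
New gcd for candidate v: gcd(6, v). Preserves old gcd iff gcd(6, v) = 6.
  Option A: v=27, gcd(6,27)=3 -> changes
  Option B: v=14, gcd(6,14)=2 -> changes
  Option C: v=29, gcd(6,29)=1 -> changes
  Option D: v=6, gcd(6,6)=6 -> preserves
  Option E: v=67, gcd(6,67)=1 -> changes

Answer: D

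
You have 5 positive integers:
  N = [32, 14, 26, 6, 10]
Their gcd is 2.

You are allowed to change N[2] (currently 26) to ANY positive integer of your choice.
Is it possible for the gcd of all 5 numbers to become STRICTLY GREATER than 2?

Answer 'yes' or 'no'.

Current gcd = 2
gcd of all OTHER numbers (without N[2]=26): gcd([32, 14, 6, 10]) = 2
The new gcd after any change is gcd(2, new_value).
This can be at most 2.
Since 2 = old gcd 2, the gcd can only stay the same or decrease.

Answer: no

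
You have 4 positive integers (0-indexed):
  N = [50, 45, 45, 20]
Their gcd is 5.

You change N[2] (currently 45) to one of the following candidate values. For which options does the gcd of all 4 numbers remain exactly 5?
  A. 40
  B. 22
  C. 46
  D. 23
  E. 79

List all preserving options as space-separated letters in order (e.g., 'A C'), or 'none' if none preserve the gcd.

Answer: A

Derivation:
Old gcd = 5; gcd of others (without N[2]) = 5
New gcd for candidate v: gcd(5, v). Preserves old gcd iff gcd(5, v) = 5.
  Option A: v=40, gcd(5,40)=5 -> preserves
  Option B: v=22, gcd(5,22)=1 -> changes
  Option C: v=46, gcd(5,46)=1 -> changes
  Option D: v=23, gcd(5,23)=1 -> changes
  Option E: v=79, gcd(5,79)=1 -> changes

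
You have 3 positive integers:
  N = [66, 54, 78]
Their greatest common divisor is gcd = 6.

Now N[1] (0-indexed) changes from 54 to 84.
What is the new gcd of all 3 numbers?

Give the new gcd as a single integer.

Answer: 6

Derivation:
Numbers: [66, 54, 78], gcd = 6
Change: index 1, 54 -> 84
gcd of the OTHER numbers (without index 1): gcd([66, 78]) = 6
New gcd = gcd(g_others, new_val) = gcd(6, 84) = 6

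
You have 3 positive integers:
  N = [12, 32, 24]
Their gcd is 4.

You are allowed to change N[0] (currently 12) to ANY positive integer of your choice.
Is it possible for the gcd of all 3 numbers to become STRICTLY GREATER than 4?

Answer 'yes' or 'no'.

Answer: yes

Derivation:
Current gcd = 4
gcd of all OTHER numbers (without N[0]=12): gcd([32, 24]) = 8
The new gcd after any change is gcd(8, new_value).
This can be at most 8.
Since 8 > old gcd 4, the gcd CAN increase (e.g., set N[0] = 8).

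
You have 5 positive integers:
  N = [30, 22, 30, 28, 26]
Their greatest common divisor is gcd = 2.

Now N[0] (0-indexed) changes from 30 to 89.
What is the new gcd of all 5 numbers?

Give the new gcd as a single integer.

Answer: 1

Derivation:
Numbers: [30, 22, 30, 28, 26], gcd = 2
Change: index 0, 30 -> 89
gcd of the OTHER numbers (without index 0): gcd([22, 30, 28, 26]) = 2
New gcd = gcd(g_others, new_val) = gcd(2, 89) = 1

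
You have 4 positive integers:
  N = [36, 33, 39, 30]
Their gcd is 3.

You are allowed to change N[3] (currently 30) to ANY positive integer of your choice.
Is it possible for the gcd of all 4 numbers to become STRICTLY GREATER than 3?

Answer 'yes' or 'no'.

Current gcd = 3
gcd of all OTHER numbers (without N[3]=30): gcd([36, 33, 39]) = 3
The new gcd after any change is gcd(3, new_value).
This can be at most 3.
Since 3 = old gcd 3, the gcd can only stay the same or decrease.

Answer: no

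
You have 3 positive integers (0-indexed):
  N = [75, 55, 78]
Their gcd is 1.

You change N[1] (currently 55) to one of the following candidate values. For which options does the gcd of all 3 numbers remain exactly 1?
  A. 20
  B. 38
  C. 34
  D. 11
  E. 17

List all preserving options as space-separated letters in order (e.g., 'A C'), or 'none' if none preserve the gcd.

Answer: A B C D E

Derivation:
Old gcd = 1; gcd of others (without N[1]) = 3
New gcd for candidate v: gcd(3, v). Preserves old gcd iff gcd(3, v) = 1.
  Option A: v=20, gcd(3,20)=1 -> preserves
  Option B: v=38, gcd(3,38)=1 -> preserves
  Option C: v=34, gcd(3,34)=1 -> preserves
  Option D: v=11, gcd(3,11)=1 -> preserves
  Option E: v=17, gcd(3,17)=1 -> preserves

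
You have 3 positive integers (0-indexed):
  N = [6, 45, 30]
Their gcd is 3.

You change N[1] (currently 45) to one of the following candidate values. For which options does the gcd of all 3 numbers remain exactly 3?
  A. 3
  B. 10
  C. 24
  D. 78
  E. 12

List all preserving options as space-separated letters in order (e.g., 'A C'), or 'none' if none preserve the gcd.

Answer: A

Derivation:
Old gcd = 3; gcd of others (without N[1]) = 6
New gcd for candidate v: gcd(6, v). Preserves old gcd iff gcd(6, v) = 3.
  Option A: v=3, gcd(6,3)=3 -> preserves
  Option B: v=10, gcd(6,10)=2 -> changes
  Option C: v=24, gcd(6,24)=6 -> changes
  Option D: v=78, gcd(6,78)=6 -> changes
  Option E: v=12, gcd(6,12)=6 -> changes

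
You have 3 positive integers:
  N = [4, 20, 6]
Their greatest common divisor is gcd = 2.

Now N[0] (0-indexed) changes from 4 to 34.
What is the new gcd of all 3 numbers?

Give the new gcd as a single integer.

Numbers: [4, 20, 6], gcd = 2
Change: index 0, 4 -> 34
gcd of the OTHER numbers (without index 0): gcd([20, 6]) = 2
New gcd = gcd(g_others, new_val) = gcd(2, 34) = 2

Answer: 2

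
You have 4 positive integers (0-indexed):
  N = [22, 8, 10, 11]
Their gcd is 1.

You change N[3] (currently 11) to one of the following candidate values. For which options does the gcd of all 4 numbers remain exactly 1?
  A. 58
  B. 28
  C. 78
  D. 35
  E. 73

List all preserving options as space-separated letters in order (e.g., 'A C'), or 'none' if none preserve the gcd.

Old gcd = 1; gcd of others (without N[3]) = 2
New gcd for candidate v: gcd(2, v). Preserves old gcd iff gcd(2, v) = 1.
  Option A: v=58, gcd(2,58)=2 -> changes
  Option B: v=28, gcd(2,28)=2 -> changes
  Option C: v=78, gcd(2,78)=2 -> changes
  Option D: v=35, gcd(2,35)=1 -> preserves
  Option E: v=73, gcd(2,73)=1 -> preserves

Answer: D E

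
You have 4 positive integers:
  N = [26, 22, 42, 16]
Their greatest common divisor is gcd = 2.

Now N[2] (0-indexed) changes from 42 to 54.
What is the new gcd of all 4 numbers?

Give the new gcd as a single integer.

Numbers: [26, 22, 42, 16], gcd = 2
Change: index 2, 42 -> 54
gcd of the OTHER numbers (without index 2): gcd([26, 22, 16]) = 2
New gcd = gcd(g_others, new_val) = gcd(2, 54) = 2

Answer: 2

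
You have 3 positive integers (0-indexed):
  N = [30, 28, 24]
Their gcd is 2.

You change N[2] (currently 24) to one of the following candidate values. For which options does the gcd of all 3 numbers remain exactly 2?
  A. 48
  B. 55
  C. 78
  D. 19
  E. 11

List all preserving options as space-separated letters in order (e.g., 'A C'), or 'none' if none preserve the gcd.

Old gcd = 2; gcd of others (without N[2]) = 2
New gcd for candidate v: gcd(2, v). Preserves old gcd iff gcd(2, v) = 2.
  Option A: v=48, gcd(2,48)=2 -> preserves
  Option B: v=55, gcd(2,55)=1 -> changes
  Option C: v=78, gcd(2,78)=2 -> preserves
  Option D: v=19, gcd(2,19)=1 -> changes
  Option E: v=11, gcd(2,11)=1 -> changes

Answer: A C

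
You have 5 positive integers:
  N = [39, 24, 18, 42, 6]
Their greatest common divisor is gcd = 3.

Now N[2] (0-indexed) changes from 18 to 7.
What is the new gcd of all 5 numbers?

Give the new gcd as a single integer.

Numbers: [39, 24, 18, 42, 6], gcd = 3
Change: index 2, 18 -> 7
gcd of the OTHER numbers (without index 2): gcd([39, 24, 42, 6]) = 3
New gcd = gcd(g_others, new_val) = gcd(3, 7) = 1

Answer: 1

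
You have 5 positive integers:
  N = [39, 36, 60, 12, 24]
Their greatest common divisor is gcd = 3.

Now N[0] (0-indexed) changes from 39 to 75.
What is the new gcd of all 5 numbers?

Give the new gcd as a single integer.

Numbers: [39, 36, 60, 12, 24], gcd = 3
Change: index 0, 39 -> 75
gcd of the OTHER numbers (without index 0): gcd([36, 60, 12, 24]) = 12
New gcd = gcd(g_others, new_val) = gcd(12, 75) = 3

Answer: 3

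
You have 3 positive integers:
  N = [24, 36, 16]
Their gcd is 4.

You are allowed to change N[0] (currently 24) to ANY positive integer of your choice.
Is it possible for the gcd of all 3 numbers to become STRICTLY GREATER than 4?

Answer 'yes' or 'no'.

Answer: no

Derivation:
Current gcd = 4
gcd of all OTHER numbers (without N[0]=24): gcd([36, 16]) = 4
The new gcd after any change is gcd(4, new_value).
This can be at most 4.
Since 4 = old gcd 4, the gcd can only stay the same or decrease.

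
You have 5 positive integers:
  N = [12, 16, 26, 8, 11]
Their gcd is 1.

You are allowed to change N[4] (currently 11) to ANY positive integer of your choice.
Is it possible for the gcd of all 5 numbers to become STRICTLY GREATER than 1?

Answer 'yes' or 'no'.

Current gcd = 1
gcd of all OTHER numbers (without N[4]=11): gcd([12, 16, 26, 8]) = 2
The new gcd after any change is gcd(2, new_value).
This can be at most 2.
Since 2 > old gcd 1, the gcd CAN increase (e.g., set N[4] = 2).

Answer: yes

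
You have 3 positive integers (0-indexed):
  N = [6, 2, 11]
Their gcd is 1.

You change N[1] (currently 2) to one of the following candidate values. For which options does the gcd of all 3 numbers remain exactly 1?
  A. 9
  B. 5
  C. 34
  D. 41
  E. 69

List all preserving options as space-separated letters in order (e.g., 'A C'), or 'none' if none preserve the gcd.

Old gcd = 1; gcd of others (without N[1]) = 1
New gcd for candidate v: gcd(1, v). Preserves old gcd iff gcd(1, v) = 1.
  Option A: v=9, gcd(1,9)=1 -> preserves
  Option B: v=5, gcd(1,5)=1 -> preserves
  Option C: v=34, gcd(1,34)=1 -> preserves
  Option D: v=41, gcd(1,41)=1 -> preserves
  Option E: v=69, gcd(1,69)=1 -> preserves

Answer: A B C D E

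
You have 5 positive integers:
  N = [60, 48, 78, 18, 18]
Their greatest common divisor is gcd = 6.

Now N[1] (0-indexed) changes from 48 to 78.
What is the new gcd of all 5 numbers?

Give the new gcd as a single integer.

Answer: 6

Derivation:
Numbers: [60, 48, 78, 18, 18], gcd = 6
Change: index 1, 48 -> 78
gcd of the OTHER numbers (without index 1): gcd([60, 78, 18, 18]) = 6
New gcd = gcd(g_others, new_val) = gcd(6, 78) = 6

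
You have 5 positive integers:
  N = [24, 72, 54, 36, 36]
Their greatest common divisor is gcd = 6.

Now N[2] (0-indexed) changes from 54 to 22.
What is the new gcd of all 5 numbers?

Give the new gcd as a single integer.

Numbers: [24, 72, 54, 36, 36], gcd = 6
Change: index 2, 54 -> 22
gcd of the OTHER numbers (without index 2): gcd([24, 72, 36, 36]) = 12
New gcd = gcd(g_others, new_val) = gcd(12, 22) = 2

Answer: 2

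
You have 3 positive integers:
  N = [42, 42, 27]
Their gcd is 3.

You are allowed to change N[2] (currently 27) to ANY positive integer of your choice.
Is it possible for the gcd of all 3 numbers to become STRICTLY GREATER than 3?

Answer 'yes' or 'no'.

Answer: yes

Derivation:
Current gcd = 3
gcd of all OTHER numbers (without N[2]=27): gcd([42, 42]) = 42
The new gcd after any change is gcd(42, new_value).
This can be at most 42.
Since 42 > old gcd 3, the gcd CAN increase (e.g., set N[2] = 42).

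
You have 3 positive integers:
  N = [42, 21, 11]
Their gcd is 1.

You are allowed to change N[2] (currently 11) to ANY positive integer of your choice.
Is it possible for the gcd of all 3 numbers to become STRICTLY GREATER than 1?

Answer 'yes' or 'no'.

Current gcd = 1
gcd of all OTHER numbers (without N[2]=11): gcd([42, 21]) = 21
The new gcd after any change is gcd(21, new_value).
This can be at most 21.
Since 21 > old gcd 1, the gcd CAN increase (e.g., set N[2] = 21).

Answer: yes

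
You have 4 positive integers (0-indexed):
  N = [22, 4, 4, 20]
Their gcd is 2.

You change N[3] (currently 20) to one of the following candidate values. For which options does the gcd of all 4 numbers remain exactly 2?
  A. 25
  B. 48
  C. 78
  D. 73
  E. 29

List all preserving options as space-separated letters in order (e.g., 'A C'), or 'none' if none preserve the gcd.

Old gcd = 2; gcd of others (without N[3]) = 2
New gcd for candidate v: gcd(2, v). Preserves old gcd iff gcd(2, v) = 2.
  Option A: v=25, gcd(2,25)=1 -> changes
  Option B: v=48, gcd(2,48)=2 -> preserves
  Option C: v=78, gcd(2,78)=2 -> preserves
  Option D: v=73, gcd(2,73)=1 -> changes
  Option E: v=29, gcd(2,29)=1 -> changes

Answer: B C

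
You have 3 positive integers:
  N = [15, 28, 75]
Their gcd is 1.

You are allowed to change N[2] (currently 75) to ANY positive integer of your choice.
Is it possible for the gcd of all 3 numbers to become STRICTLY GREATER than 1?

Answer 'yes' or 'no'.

Current gcd = 1
gcd of all OTHER numbers (without N[2]=75): gcd([15, 28]) = 1
The new gcd after any change is gcd(1, new_value).
This can be at most 1.
Since 1 = old gcd 1, the gcd can only stay the same or decrease.

Answer: no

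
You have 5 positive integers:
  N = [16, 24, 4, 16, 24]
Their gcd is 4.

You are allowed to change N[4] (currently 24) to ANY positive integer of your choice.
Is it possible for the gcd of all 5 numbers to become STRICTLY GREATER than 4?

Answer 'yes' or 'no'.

Answer: no

Derivation:
Current gcd = 4
gcd of all OTHER numbers (without N[4]=24): gcd([16, 24, 4, 16]) = 4
The new gcd after any change is gcd(4, new_value).
This can be at most 4.
Since 4 = old gcd 4, the gcd can only stay the same or decrease.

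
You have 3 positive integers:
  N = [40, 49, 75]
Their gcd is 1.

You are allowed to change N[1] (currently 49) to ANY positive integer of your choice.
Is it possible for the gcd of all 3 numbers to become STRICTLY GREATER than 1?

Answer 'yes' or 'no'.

Current gcd = 1
gcd of all OTHER numbers (without N[1]=49): gcd([40, 75]) = 5
The new gcd after any change is gcd(5, new_value).
This can be at most 5.
Since 5 > old gcd 1, the gcd CAN increase (e.g., set N[1] = 5).

Answer: yes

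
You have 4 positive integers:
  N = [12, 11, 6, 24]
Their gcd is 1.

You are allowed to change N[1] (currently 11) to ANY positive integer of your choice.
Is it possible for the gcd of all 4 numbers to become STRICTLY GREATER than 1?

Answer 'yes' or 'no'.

Current gcd = 1
gcd of all OTHER numbers (without N[1]=11): gcd([12, 6, 24]) = 6
The new gcd after any change is gcd(6, new_value).
This can be at most 6.
Since 6 > old gcd 1, the gcd CAN increase (e.g., set N[1] = 6).

Answer: yes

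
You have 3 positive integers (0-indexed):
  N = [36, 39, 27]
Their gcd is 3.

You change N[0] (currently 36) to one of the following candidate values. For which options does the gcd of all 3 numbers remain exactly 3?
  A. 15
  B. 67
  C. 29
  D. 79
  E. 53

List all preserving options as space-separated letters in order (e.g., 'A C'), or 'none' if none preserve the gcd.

Answer: A

Derivation:
Old gcd = 3; gcd of others (without N[0]) = 3
New gcd for candidate v: gcd(3, v). Preserves old gcd iff gcd(3, v) = 3.
  Option A: v=15, gcd(3,15)=3 -> preserves
  Option B: v=67, gcd(3,67)=1 -> changes
  Option C: v=29, gcd(3,29)=1 -> changes
  Option D: v=79, gcd(3,79)=1 -> changes
  Option E: v=53, gcd(3,53)=1 -> changes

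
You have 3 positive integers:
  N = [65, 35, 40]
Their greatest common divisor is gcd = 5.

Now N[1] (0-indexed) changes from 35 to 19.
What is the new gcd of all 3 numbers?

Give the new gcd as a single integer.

Numbers: [65, 35, 40], gcd = 5
Change: index 1, 35 -> 19
gcd of the OTHER numbers (without index 1): gcd([65, 40]) = 5
New gcd = gcd(g_others, new_val) = gcd(5, 19) = 1

Answer: 1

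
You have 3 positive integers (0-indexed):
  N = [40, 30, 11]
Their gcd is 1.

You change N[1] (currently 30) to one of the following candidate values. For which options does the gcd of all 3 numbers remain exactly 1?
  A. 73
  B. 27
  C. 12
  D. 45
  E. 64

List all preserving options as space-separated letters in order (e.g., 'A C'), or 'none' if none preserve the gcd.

Old gcd = 1; gcd of others (without N[1]) = 1
New gcd for candidate v: gcd(1, v). Preserves old gcd iff gcd(1, v) = 1.
  Option A: v=73, gcd(1,73)=1 -> preserves
  Option B: v=27, gcd(1,27)=1 -> preserves
  Option C: v=12, gcd(1,12)=1 -> preserves
  Option D: v=45, gcd(1,45)=1 -> preserves
  Option E: v=64, gcd(1,64)=1 -> preserves

Answer: A B C D E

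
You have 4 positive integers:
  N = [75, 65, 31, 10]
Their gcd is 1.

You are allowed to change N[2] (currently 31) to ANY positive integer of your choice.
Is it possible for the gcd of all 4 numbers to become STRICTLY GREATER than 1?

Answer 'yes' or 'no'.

Current gcd = 1
gcd of all OTHER numbers (without N[2]=31): gcd([75, 65, 10]) = 5
The new gcd after any change is gcd(5, new_value).
This can be at most 5.
Since 5 > old gcd 1, the gcd CAN increase (e.g., set N[2] = 5).

Answer: yes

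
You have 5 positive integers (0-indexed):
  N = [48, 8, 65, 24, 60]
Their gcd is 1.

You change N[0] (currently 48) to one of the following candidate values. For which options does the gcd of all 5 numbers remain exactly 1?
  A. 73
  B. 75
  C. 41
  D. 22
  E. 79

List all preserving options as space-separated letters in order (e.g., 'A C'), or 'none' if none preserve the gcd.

Answer: A B C D E

Derivation:
Old gcd = 1; gcd of others (without N[0]) = 1
New gcd for candidate v: gcd(1, v). Preserves old gcd iff gcd(1, v) = 1.
  Option A: v=73, gcd(1,73)=1 -> preserves
  Option B: v=75, gcd(1,75)=1 -> preserves
  Option C: v=41, gcd(1,41)=1 -> preserves
  Option D: v=22, gcd(1,22)=1 -> preserves
  Option E: v=79, gcd(1,79)=1 -> preserves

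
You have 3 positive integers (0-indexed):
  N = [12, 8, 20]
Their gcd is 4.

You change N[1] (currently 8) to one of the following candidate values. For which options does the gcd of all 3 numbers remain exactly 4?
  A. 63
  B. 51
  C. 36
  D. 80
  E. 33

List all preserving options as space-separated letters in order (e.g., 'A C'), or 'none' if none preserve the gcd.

Answer: C D

Derivation:
Old gcd = 4; gcd of others (without N[1]) = 4
New gcd for candidate v: gcd(4, v). Preserves old gcd iff gcd(4, v) = 4.
  Option A: v=63, gcd(4,63)=1 -> changes
  Option B: v=51, gcd(4,51)=1 -> changes
  Option C: v=36, gcd(4,36)=4 -> preserves
  Option D: v=80, gcd(4,80)=4 -> preserves
  Option E: v=33, gcd(4,33)=1 -> changes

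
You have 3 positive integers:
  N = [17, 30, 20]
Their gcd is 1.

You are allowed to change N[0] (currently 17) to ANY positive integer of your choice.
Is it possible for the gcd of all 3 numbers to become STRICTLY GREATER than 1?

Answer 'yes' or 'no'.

Current gcd = 1
gcd of all OTHER numbers (without N[0]=17): gcd([30, 20]) = 10
The new gcd after any change is gcd(10, new_value).
This can be at most 10.
Since 10 > old gcd 1, the gcd CAN increase (e.g., set N[0] = 10).

Answer: yes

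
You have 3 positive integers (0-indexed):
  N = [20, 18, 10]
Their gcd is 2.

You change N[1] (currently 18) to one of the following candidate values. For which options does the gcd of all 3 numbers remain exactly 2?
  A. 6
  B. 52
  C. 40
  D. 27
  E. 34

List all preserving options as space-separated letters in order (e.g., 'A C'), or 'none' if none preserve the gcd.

Answer: A B E

Derivation:
Old gcd = 2; gcd of others (without N[1]) = 10
New gcd for candidate v: gcd(10, v). Preserves old gcd iff gcd(10, v) = 2.
  Option A: v=6, gcd(10,6)=2 -> preserves
  Option B: v=52, gcd(10,52)=2 -> preserves
  Option C: v=40, gcd(10,40)=10 -> changes
  Option D: v=27, gcd(10,27)=1 -> changes
  Option E: v=34, gcd(10,34)=2 -> preserves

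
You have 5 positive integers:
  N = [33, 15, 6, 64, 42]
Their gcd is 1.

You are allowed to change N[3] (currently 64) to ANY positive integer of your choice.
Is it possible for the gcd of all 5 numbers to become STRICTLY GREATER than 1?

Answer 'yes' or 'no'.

Answer: yes

Derivation:
Current gcd = 1
gcd of all OTHER numbers (without N[3]=64): gcd([33, 15, 6, 42]) = 3
The new gcd after any change is gcd(3, new_value).
This can be at most 3.
Since 3 > old gcd 1, the gcd CAN increase (e.g., set N[3] = 3).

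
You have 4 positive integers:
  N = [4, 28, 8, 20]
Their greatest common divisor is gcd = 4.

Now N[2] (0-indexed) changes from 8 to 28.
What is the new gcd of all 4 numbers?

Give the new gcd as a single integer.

Numbers: [4, 28, 8, 20], gcd = 4
Change: index 2, 8 -> 28
gcd of the OTHER numbers (without index 2): gcd([4, 28, 20]) = 4
New gcd = gcd(g_others, new_val) = gcd(4, 28) = 4

Answer: 4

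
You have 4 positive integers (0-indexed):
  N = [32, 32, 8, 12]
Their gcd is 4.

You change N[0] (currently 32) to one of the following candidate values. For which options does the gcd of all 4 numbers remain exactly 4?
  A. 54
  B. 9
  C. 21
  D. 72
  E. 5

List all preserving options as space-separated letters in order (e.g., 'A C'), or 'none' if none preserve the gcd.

Answer: D

Derivation:
Old gcd = 4; gcd of others (without N[0]) = 4
New gcd for candidate v: gcd(4, v). Preserves old gcd iff gcd(4, v) = 4.
  Option A: v=54, gcd(4,54)=2 -> changes
  Option B: v=9, gcd(4,9)=1 -> changes
  Option C: v=21, gcd(4,21)=1 -> changes
  Option D: v=72, gcd(4,72)=4 -> preserves
  Option E: v=5, gcd(4,5)=1 -> changes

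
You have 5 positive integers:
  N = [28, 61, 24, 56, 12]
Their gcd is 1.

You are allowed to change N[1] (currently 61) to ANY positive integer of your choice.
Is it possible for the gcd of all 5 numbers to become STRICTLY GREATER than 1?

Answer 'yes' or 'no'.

Answer: yes

Derivation:
Current gcd = 1
gcd of all OTHER numbers (without N[1]=61): gcd([28, 24, 56, 12]) = 4
The new gcd after any change is gcd(4, new_value).
This can be at most 4.
Since 4 > old gcd 1, the gcd CAN increase (e.g., set N[1] = 4).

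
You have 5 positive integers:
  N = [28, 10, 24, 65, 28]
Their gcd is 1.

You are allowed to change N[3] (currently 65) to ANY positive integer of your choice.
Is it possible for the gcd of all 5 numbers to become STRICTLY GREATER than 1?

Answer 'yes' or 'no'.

Current gcd = 1
gcd of all OTHER numbers (without N[3]=65): gcd([28, 10, 24, 28]) = 2
The new gcd after any change is gcd(2, new_value).
This can be at most 2.
Since 2 > old gcd 1, the gcd CAN increase (e.g., set N[3] = 2).

Answer: yes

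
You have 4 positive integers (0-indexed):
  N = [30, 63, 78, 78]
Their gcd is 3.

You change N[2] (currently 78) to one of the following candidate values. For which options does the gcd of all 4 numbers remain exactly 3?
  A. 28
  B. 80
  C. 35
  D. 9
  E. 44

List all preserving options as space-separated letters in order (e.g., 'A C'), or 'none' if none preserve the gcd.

Old gcd = 3; gcd of others (without N[2]) = 3
New gcd for candidate v: gcd(3, v). Preserves old gcd iff gcd(3, v) = 3.
  Option A: v=28, gcd(3,28)=1 -> changes
  Option B: v=80, gcd(3,80)=1 -> changes
  Option C: v=35, gcd(3,35)=1 -> changes
  Option D: v=9, gcd(3,9)=3 -> preserves
  Option E: v=44, gcd(3,44)=1 -> changes

Answer: D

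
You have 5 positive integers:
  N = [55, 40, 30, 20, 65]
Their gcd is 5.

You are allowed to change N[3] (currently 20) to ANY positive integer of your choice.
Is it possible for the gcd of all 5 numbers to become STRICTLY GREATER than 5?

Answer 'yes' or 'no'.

Answer: no

Derivation:
Current gcd = 5
gcd of all OTHER numbers (without N[3]=20): gcd([55, 40, 30, 65]) = 5
The new gcd after any change is gcd(5, new_value).
This can be at most 5.
Since 5 = old gcd 5, the gcd can only stay the same or decrease.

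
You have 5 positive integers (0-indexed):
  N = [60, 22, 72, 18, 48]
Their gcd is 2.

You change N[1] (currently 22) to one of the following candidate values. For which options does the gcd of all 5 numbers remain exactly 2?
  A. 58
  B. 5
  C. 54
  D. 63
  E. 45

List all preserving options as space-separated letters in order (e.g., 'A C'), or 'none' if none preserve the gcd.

Answer: A

Derivation:
Old gcd = 2; gcd of others (without N[1]) = 6
New gcd for candidate v: gcd(6, v). Preserves old gcd iff gcd(6, v) = 2.
  Option A: v=58, gcd(6,58)=2 -> preserves
  Option B: v=5, gcd(6,5)=1 -> changes
  Option C: v=54, gcd(6,54)=6 -> changes
  Option D: v=63, gcd(6,63)=3 -> changes
  Option E: v=45, gcd(6,45)=3 -> changes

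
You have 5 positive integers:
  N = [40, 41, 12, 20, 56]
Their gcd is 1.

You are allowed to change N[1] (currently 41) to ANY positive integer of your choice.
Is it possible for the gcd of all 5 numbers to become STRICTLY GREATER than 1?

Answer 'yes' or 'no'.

Answer: yes

Derivation:
Current gcd = 1
gcd of all OTHER numbers (without N[1]=41): gcd([40, 12, 20, 56]) = 4
The new gcd after any change is gcd(4, new_value).
This can be at most 4.
Since 4 > old gcd 1, the gcd CAN increase (e.g., set N[1] = 4).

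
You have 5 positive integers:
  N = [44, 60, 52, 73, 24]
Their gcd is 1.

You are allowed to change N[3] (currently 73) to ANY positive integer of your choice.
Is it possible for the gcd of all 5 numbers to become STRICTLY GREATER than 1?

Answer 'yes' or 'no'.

Answer: yes

Derivation:
Current gcd = 1
gcd of all OTHER numbers (without N[3]=73): gcd([44, 60, 52, 24]) = 4
The new gcd after any change is gcd(4, new_value).
This can be at most 4.
Since 4 > old gcd 1, the gcd CAN increase (e.g., set N[3] = 4).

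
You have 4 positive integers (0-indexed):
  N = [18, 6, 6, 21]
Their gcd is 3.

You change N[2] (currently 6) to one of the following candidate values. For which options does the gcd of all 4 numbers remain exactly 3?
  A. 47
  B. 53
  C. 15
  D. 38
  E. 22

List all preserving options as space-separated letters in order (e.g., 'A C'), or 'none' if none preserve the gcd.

Answer: C

Derivation:
Old gcd = 3; gcd of others (without N[2]) = 3
New gcd for candidate v: gcd(3, v). Preserves old gcd iff gcd(3, v) = 3.
  Option A: v=47, gcd(3,47)=1 -> changes
  Option B: v=53, gcd(3,53)=1 -> changes
  Option C: v=15, gcd(3,15)=3 -> preserves
  Option D: v=38, gcd(3,38)=1 -> changes
  Option E: v=22, gcd(3,22)=1 -> changes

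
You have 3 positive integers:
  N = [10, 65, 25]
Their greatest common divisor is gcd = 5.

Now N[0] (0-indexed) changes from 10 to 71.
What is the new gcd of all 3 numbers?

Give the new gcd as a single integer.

Numbers: [10, 65, 25], gcd = 5
Change: index 0, 10 -> 71
gcd of the OTHER numbers (without index 0): gcd([65, 25]) = 5
New gcd = gcd(g_others, new_val) = gcd(5, 71) = 1

Answer: 1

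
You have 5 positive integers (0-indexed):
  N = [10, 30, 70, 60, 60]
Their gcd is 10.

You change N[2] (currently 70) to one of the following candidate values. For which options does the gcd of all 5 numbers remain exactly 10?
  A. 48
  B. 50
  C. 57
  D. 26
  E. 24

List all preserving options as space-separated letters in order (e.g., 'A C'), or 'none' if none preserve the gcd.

Old gcd = 10; gcd of others (without N[2]) = 10
New gcd for candidate v: gcd(10, v). Preserves old gcd iff gcd(10, v) = 10.
  Option A: v=48, gcd(10,48)=2 -> changes
  Option B: v=50, gcd(10,50)=10 -> preserves
  Option C: v=57, gcd(10,57)=1 -> changes
  Option D: v=26, gcd(10,26)=2 -> changes
  Option E: v=24, gcd(10,24)=2 -> changes

Answer: B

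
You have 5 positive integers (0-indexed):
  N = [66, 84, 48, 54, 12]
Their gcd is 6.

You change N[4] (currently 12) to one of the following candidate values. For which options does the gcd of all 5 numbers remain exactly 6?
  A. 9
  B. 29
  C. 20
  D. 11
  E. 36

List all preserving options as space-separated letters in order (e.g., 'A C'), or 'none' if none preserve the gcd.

Answer: E

Derivation:
Old gcd = 6; gcd of others (without N[4]) = 6
New gcd for candidate v: gcd(6, v). Preserves old gcd iff gcd(6, v) = 6.
  Option A: v=9, gcd(6,9)=3 -> changes
  Option B: v=29, gcd(6,29)=1 -> changes
  Option C: v=20, gcd(6,20)=2 -> changes
  Option D: v=11, gcd(6,11)=1 -> changes
  Option E: v=36, gcd(6,36)=6 -> preserves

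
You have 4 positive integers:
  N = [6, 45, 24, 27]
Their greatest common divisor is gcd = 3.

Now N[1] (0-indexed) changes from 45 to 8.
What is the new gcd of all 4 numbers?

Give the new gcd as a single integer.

Answer: 1

Derivation:
Numbers: [6, 45, 24, 27], gcd = 3
Change: index 1, 45 -> 8
gcd of the OTHER numbers (without index 1): gcd([6, 24, 27]) = 3
New gcd = gcd(g_others, new_val) = gcd(3, 8) = 1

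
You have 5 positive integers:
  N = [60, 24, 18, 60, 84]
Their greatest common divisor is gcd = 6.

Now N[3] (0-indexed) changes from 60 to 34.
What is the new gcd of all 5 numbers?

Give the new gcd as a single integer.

Answer: 2

Derivation:
Numbers: [60, 24, 18, 60, 84], gcd = 6
Change: index 3, 60 -> 34
gcd of the OTHER numbers (without index 3): gcd([60, 24, 18, 84]) = 6
New gcd = gcd(g_others, new_val) = gcd(6, 34) = 2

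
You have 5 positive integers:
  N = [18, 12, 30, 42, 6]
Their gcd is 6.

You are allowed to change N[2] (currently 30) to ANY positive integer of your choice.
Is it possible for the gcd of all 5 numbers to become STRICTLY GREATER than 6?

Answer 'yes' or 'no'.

Answer: no

Derivation:
Current gcd = 6
gcd of all OTHER numbers (without N[2]=30): gcd([18, 12, 42, 6]) = 6
The new gcd after any change is gcd(6, new_value).
This can be at most 6.
Since 6 = old gcd 6, the gcd can only stay the same or decrease.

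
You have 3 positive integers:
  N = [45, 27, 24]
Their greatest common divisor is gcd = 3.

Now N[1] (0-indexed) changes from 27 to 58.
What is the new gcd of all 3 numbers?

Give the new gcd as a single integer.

Numbers: [45, 27, 24], gcd = 3
Change: index 1, 27 -> 58
gcd of the OTHER numbers (without index 1): gcd([45, 24]) = 3
New gcd = gcd(g_others, new_val) = gcd(3, 58) = 1

Answer: 1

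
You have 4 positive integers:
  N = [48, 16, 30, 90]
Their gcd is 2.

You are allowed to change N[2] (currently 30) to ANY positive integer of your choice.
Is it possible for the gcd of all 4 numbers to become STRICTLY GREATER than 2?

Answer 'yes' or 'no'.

Answer: no

Derivation:
Current gcd = 2
gcd of all OTHER numbers (without N[2]=30): gcd([48, 16, 90]) = 2
The new gcd after any change is gcd(2, new_value).
This can be at most 2.
Since 2 = old gcd 2, the gcd can only stay the same or decrease.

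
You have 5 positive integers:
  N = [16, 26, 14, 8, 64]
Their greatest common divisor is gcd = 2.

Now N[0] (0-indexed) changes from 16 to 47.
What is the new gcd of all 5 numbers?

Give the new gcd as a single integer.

Numbers: [16, 26, 14, 8, 64], gcd = 2
Change: index 0, 16 -> 47
gcd of the OTHER numbers (without index 0): gcd([26, 14, 8, 64]) = 2
New gcd = gcd(g_others, new_val) = gcd(2, 47) = 1

Answer: 1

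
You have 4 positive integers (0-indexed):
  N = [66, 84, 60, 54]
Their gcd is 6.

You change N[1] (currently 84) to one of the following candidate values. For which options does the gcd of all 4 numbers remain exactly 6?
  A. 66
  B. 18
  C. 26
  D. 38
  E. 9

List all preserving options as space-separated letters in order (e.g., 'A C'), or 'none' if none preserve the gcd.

Answer: A B

Derivation:
Old gcd = 6; gcd of others (without N[1]) = 6
New gcd for candidate v: gcd(6, v). Preserves old gcd iff gcd(6, v) = 6.
  Option A: v=66, gcd(6,66)=6 -> preserves
  Option B: v=18, gcd(6,18)=6 -> preserves
  Option C: v=26, gcd(6,26)=2 -> changes
  Option D: v=38, gcd(6,38)=2 -> changes
  Option E: v=9, gcd(6,9)=3 -> changes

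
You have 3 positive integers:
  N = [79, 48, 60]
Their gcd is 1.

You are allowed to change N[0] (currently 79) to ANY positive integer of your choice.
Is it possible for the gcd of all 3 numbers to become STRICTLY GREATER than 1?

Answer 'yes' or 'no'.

Answer: yes

Derivation:
Current gcd = 1
gcd of all OTHER numbers (without N[0]=79): gcd([48, 60]) = 12
The new gcd after any change is gcd(12, new_value).
This can be at most 12.
Since 12 > old gcd 1, the gcd CAN increase (e.g., set N[0] = 12).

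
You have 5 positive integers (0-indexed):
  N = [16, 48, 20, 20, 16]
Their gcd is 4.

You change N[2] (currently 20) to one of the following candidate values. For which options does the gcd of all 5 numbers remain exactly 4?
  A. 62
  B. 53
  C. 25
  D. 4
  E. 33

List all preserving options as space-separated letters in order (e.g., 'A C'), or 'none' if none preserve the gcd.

Old gcd = 4; gcd of others (without N[2]) = 4
New gcd for candidate v: gcd(4, v). Preserves old gcd iff gcd(4, v) = 4.
  Option A: v=62, gcd(4,62)=2 -> changes
  Option B: v=53, gcd(4,53)=1 -> changes
  Option C: v=25, gcd(4,25)=1 -> changes
  Option D: v=4, gcd(4,4)=4 -> preserves
  Option E: v=33, gcd(4,33)=1 -> changes

Answer: D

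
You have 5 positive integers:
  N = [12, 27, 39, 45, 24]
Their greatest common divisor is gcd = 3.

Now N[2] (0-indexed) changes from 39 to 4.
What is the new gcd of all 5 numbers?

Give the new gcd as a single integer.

Answer: 1

Derivation:
Numbers: [12, 27, 39, 45, 24], gcd = 3
Change: index 2, 39 -> 4
gcd of the OTHER numbers (without index 2): gcd([12, 27, 45, 24]) = 3
New gcd = gcd(g_others, new_val) = gcd(3, 4) = 1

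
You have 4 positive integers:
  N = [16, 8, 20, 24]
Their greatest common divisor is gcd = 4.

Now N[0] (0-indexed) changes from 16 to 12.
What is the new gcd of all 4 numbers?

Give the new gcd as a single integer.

Answer: 4

Derivation:
Numbers: [16, 8, 20, 24], gcd = 4
Change: index 0, 16 -> 12
gcd of the OTHER numbers (without index 0): gcd([8, 20, 24]) = 4
New gcd = gcd(g_others, new_val) = gcd(4, 12) = 4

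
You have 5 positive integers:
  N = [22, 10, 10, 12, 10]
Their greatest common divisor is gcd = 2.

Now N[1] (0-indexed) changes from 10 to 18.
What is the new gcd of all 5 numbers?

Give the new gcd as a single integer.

Numbers: [22, 10, 10, 12, 10], gcd = 2
Change: index 1, 10 -> 18
gcd of the OTHER numbers (without index 1): gcd([22, 10, 12, 10]) = 2
New gcd = gcd(g_others, new_val) = gcd(2, 18) = 2

Answer: 2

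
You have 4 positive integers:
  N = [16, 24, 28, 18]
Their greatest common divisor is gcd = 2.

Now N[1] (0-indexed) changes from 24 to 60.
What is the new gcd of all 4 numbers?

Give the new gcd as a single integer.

Answer: 2

Derivation:
Numbers: [16, 24, 28, 18], gcd = 2
Change: index 1, 24 -> 60
gcd of the OTHER numbers (without index 1): gcd([16, 28, 18]) = 2
New gcd = gcd(g_others, new_val) = gcd(2, 60) = 2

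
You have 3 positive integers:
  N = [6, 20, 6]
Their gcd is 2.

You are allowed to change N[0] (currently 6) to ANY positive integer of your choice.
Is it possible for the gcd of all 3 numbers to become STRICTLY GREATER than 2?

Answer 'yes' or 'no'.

Current gcd = 2
gcd of all OTHER numbers (without N[0]=6): gcd([20, 6]) = 2
The new gcd after any change is gcd(2, new_value).
This can be at most 2.
Since 2 = old gcd 2, the gcd can only stay the same or decrease.

Answer: no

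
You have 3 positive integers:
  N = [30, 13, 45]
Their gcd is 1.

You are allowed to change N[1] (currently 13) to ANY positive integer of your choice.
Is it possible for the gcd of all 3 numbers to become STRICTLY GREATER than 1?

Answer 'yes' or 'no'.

Current gcd = 1
gcd of all OTHER numbers (without N[1]=13): gcd([30, 45]) = 15
The new gcd after any change is gcd(15, new_value).
This can be at most 15.
Since 15 > old gcd 1, the gcd CAN increase (e.g., set N[1] = 15).

Answer: yes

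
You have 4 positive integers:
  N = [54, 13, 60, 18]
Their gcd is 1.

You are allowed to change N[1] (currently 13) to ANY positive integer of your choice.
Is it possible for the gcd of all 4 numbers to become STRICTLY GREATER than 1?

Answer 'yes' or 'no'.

Current gcd = 1
gcd of all OTHER numbers (without N[1]=13): gcd([54, 60, 18]) = 6
The new gcd after any change is gcd(6, new_value).
This can be at most 6.
Since 6 > old gcd 1, the gcd CAN increase (e.g., set N[1] = 6).

Answer: yes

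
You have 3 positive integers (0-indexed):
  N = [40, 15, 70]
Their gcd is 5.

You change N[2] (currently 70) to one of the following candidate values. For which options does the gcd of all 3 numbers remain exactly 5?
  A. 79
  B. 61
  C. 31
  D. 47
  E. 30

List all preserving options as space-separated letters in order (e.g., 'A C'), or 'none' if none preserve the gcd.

Answer: E

Derivation:
Old gcd = 5; gcd of others (without N[2]) = 5
New gcd for candidate v: gcd(5, v). Preserves old gcd iff gcd(5, v) = 5.
  Option A: v=79, gcd(5,79)=1 -> changes
  Option B: v=61, gcd(5,61)=1 -> changes
  Option C: v=31, gcd(5,31)=1 -> changes
  Option D: v=47, gcd(5,47)=1 -> changes
  Option E: v=30, gcd(5,30)=5 -> preserves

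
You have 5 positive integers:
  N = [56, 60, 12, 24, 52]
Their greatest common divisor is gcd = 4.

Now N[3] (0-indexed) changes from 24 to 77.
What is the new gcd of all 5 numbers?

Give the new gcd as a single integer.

Answer: 1

Derivation:
Numbers: [56, 60, 12, 24, 52], gcd = 4
Change: index 3, 24 -> 77
gcd of the OTHER numbers (without index 3): gcd([56, 60, 12, 52]) = 4
New gcd = gcd(g_others, new_val) = gcd(4, 77) = 1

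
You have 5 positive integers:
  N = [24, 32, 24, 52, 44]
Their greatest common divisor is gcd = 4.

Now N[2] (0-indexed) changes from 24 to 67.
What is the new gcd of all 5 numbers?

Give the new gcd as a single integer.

Answer: 1

Derivation:
Numbers: [24, 32, 24, 52, 44], gcd = 4
Change: index 2, 24 -> 67
gcd of the OTHER numbers (without index 2): gcd([24, 32, 52, 44]) = 4
New gcd = gcd(g_others, new_val) = gcd(4, 67) = 1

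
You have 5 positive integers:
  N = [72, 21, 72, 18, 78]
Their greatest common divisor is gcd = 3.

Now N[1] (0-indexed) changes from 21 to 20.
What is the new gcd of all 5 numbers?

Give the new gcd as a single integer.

Numbers: [72, 21, 72, 18, 78], gcd = 3
Change: index 1, 21 -> 20
gcd of the OTHER numbers (without index 1): gcd([72, 72, 18, 78]) = 6
New gcd = gcd(g_others, new_val) = gcd(6, 20) = 2

Answer: 2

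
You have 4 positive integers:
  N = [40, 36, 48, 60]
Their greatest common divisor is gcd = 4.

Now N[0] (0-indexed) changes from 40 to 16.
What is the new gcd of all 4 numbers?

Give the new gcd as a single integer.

Numbers: [40, 36, 48, 60], gcd = 4
Change: index 0, 40 -> 16
gcd of the OTHER numbers (without index 0): gcd([36, 48, 60]) = 12
New gcd = gcd(g_others, new_val) = gcd(12, 16) = 4

Answer: 4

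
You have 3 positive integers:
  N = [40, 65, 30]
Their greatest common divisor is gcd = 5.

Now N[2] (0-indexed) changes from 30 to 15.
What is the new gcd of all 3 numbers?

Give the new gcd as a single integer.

Answer: 5

Derivation:
Numbers: [40, 65, 30], gcd = 5
Change: index 2, 30 -> 15
gcd of the OTHER numbers (without index 2): gcd([40, 65]) = 5
New gcd = gcd(g_others, new_val) = gcd(5, 15) = 5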